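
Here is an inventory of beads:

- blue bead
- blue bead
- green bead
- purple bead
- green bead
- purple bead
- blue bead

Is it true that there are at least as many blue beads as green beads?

True

blue beads: 3.
green beads: 2.
The claim requires 3 ≥ 2, which holds.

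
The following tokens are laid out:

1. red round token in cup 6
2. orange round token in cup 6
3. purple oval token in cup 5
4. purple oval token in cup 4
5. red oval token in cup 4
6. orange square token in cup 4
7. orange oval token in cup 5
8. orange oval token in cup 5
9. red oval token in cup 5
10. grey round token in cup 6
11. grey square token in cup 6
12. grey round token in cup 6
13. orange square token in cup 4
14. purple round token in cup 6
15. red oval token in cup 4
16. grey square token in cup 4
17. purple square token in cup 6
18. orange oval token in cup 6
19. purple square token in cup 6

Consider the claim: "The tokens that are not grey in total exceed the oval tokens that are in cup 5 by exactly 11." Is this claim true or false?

tokens that are not grey: 15.
oval tokens in cup 5: 4.
The claim requires 15 − 4 (= 11) to equal 11, which holds.

True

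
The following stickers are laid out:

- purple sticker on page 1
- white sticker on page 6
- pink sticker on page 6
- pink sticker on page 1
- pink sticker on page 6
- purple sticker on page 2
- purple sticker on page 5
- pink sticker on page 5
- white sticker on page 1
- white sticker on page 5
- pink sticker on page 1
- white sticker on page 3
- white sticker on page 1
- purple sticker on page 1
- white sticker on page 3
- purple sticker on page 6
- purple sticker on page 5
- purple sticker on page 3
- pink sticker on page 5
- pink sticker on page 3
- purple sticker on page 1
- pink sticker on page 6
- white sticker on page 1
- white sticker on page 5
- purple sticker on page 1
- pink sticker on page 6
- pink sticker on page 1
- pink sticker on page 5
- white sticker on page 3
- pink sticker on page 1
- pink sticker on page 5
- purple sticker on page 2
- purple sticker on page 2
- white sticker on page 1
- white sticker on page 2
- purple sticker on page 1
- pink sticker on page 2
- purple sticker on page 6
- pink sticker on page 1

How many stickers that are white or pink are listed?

pink: 15; white: 11; together 15 + 11 = 26.

26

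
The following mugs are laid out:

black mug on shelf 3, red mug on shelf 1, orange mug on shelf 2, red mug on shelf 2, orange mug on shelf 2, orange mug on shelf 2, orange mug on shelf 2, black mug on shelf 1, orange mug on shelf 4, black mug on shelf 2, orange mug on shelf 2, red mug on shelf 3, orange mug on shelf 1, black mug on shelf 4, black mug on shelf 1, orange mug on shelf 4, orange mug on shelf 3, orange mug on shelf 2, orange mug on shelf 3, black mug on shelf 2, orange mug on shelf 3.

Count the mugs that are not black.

Total mugs: 21; with the excluded value: 6; remaining 21 − 6 = 15.

15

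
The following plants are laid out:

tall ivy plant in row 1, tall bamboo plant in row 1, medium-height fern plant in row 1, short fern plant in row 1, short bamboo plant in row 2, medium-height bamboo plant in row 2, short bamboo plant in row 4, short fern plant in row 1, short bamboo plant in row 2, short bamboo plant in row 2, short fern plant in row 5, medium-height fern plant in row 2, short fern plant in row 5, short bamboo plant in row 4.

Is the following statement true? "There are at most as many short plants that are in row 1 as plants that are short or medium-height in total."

True

short plants in row 1: 2.
plants that are short or medium-height: 12.
The claim requires 2 ≤ 12, which holds.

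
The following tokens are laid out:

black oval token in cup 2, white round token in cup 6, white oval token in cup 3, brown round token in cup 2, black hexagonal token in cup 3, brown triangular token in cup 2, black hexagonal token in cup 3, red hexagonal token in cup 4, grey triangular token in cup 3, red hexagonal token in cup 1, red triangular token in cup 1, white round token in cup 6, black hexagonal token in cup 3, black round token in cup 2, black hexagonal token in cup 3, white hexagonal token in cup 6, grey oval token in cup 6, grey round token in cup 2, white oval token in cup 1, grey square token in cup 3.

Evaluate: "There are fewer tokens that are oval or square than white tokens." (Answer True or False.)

False

|tokens that are oval or square| = 5.
|white tokens| = 5.
The claim requires 5 < 5, which does not hold.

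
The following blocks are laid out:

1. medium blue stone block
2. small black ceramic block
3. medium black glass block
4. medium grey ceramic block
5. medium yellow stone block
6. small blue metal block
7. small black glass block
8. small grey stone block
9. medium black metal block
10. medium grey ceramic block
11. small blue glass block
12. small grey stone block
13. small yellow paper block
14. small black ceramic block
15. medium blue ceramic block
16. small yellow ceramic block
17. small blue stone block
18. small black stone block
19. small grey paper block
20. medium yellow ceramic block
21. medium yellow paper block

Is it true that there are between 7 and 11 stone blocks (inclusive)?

|stone blocks| = 6.
The claim requires 7 ≤ 6 ≤ 11, which does not hold.

False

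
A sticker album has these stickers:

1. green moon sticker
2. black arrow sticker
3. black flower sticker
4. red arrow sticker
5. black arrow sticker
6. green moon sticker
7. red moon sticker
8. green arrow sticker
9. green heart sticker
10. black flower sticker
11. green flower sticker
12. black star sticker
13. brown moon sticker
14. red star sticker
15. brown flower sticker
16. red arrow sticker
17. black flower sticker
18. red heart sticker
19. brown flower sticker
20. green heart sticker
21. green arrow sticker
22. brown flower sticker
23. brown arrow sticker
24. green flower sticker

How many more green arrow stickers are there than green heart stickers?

green arrow stickers: 2.
green heart stickers: 2.
2 − 2 = 0.

0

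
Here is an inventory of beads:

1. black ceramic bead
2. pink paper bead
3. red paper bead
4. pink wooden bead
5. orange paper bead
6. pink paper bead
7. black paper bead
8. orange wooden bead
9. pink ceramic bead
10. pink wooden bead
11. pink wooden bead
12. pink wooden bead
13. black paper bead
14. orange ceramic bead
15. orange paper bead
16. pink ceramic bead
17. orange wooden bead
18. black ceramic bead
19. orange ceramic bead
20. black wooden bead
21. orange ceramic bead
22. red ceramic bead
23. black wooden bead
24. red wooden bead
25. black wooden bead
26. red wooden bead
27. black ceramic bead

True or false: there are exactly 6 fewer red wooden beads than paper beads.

|red wooden beads| = 2.
|paper beads| = 7.
The claim requires 7 − 2 (= 5) to equal 6, which does not hold.

False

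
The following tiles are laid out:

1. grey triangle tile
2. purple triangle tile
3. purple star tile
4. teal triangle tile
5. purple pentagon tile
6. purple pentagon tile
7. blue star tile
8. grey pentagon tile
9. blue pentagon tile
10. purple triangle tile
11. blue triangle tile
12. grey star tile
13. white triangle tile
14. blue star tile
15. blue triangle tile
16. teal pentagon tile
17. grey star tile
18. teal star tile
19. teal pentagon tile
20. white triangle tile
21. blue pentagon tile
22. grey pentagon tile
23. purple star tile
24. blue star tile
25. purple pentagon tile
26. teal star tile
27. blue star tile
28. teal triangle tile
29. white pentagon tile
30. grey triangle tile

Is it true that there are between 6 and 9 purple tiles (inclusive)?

|purple tiles| = 7.
The claim requires 6 ≤ 7 ≤ 9, which holds.

True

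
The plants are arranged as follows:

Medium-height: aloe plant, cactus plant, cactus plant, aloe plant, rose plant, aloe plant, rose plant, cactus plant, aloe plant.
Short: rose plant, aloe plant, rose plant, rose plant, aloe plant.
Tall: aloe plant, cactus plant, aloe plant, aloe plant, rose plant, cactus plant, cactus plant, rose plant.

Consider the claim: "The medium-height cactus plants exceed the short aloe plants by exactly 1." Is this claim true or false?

True

medium-height cactus plants: 3.
short aloe plants: 2.
The claim requires 3 − 2 (= 1) to equal 1, which holds.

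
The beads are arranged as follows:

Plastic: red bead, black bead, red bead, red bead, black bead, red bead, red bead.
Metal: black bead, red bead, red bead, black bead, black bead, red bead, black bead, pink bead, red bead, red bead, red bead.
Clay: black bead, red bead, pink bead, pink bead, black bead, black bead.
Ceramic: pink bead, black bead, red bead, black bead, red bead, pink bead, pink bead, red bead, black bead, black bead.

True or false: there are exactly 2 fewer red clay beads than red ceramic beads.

|red clay beads| = 1.
|red ceramic beads| = 3.
The claim requires 3 − 1 (= 2) to equal 2, which holds.

True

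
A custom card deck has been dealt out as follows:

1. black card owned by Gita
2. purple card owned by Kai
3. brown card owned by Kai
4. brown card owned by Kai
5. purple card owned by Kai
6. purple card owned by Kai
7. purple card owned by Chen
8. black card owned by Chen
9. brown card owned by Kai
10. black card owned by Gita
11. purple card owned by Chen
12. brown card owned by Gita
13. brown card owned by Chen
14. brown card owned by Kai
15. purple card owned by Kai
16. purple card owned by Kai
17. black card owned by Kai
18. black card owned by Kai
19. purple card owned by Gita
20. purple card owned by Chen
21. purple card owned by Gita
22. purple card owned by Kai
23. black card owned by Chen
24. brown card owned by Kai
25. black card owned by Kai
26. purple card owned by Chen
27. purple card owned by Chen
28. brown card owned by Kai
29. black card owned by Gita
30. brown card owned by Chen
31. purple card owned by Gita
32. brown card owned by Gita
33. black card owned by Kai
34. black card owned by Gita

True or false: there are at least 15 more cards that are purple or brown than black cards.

False

cards that are purple or brown: 24.
black cards: 10.
The claim requires 24 − 10 = 14 ≥ 15, which does not hold.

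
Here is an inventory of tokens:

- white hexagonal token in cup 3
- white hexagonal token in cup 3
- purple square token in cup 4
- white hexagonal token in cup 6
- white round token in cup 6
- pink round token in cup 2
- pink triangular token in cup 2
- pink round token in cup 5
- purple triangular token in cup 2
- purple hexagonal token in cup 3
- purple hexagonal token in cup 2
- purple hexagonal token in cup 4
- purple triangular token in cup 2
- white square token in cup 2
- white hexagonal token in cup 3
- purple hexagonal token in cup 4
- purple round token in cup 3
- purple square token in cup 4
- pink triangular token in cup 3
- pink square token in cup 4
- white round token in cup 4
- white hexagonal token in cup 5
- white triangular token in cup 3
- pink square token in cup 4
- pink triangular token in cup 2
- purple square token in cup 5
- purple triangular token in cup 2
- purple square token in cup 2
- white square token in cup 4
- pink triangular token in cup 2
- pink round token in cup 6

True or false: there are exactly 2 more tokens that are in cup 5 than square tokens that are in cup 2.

False

tokens in cup 5: 3.
square tokens in cup 2: 2.
The claim requires 3 − 2 (= 1) to equal 2, which does not hold.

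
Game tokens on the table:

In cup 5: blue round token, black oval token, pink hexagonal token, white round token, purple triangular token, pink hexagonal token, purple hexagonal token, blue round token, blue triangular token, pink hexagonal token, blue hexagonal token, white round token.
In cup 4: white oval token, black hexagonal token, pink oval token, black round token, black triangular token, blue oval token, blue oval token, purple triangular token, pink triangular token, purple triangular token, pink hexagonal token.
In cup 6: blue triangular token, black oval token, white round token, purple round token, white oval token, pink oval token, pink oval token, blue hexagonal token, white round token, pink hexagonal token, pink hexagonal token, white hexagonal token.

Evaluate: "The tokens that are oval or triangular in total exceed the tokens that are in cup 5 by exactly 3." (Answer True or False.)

False

tokens that are oval or triangular: 16.
tokens in cup 5: 12.
The claim requires 16 − 12 (= 4) to equal 3, which does not hold.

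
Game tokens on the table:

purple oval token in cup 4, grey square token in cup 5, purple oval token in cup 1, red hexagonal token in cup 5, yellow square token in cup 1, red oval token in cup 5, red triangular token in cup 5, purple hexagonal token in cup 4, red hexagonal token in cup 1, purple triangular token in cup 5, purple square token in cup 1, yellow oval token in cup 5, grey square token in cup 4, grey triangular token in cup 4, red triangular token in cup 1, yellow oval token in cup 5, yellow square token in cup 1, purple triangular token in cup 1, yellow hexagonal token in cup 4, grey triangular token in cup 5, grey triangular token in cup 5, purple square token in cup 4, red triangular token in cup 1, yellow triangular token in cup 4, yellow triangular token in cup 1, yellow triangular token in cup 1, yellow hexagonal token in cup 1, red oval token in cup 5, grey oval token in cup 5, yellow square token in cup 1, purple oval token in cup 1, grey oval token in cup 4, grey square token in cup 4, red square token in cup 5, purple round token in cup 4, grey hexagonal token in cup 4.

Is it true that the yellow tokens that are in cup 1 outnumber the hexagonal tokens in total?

|yellow tokens in cup 1| = 6.
|hexagonal tokens| = 6.
The claim requires 6 > 6, which does not hold.

False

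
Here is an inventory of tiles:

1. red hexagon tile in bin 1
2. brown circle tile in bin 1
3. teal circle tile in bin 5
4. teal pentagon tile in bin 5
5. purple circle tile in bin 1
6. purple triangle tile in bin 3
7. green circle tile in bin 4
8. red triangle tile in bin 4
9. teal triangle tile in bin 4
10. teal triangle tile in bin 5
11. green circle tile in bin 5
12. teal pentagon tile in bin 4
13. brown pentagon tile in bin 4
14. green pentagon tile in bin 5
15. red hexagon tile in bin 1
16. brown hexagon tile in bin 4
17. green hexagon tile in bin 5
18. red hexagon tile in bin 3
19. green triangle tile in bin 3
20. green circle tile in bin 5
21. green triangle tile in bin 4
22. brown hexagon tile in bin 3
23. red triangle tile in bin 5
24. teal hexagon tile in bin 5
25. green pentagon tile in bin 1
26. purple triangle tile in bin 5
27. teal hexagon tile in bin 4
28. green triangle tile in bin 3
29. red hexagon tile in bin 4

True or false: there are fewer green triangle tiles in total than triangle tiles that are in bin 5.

|green triangle tiles| = 3.
|triangle tiles in bin 5| = 3.
The claim requires 3 < 3, which does not hold.

False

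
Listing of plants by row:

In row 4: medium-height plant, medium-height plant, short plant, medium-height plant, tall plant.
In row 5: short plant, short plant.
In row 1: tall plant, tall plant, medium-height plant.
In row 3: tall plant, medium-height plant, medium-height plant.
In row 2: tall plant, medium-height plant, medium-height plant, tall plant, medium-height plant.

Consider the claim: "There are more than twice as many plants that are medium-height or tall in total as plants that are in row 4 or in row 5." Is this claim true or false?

|plants that are medium-height or tall| = 15.
|plants in row 4 or in row 5| = 7.
The claim requires 15 > 2 × 7 = 14, which holds.

True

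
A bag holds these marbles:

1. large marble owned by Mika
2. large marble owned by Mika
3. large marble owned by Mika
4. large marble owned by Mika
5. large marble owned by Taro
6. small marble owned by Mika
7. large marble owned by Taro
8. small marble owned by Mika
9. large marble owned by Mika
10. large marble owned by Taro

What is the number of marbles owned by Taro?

3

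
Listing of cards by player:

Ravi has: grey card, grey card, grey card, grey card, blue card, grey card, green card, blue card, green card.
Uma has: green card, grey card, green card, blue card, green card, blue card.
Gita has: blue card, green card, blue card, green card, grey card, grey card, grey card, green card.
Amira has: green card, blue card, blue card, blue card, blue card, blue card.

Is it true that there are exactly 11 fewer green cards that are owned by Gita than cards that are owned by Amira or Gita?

green cards owned by Gita: 3.
cards owned by Amira or Gita: 14.
The claim requires 14 − 3 (= 11) to equal 11, which holds.

True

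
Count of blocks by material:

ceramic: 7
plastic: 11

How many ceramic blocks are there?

7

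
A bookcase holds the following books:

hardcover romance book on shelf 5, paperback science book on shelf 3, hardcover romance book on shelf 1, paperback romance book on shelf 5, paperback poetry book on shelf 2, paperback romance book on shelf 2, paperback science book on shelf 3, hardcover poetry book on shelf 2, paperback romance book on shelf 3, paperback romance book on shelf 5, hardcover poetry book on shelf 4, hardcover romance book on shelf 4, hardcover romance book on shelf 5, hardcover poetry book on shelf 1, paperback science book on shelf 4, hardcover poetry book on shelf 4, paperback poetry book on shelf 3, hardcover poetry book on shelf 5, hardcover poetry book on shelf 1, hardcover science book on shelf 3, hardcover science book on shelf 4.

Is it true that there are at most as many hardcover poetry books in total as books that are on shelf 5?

False

hardcover poetry books: 6.
books on shelf 5: 5.
The claim requires 6 ≤ 5, which does not hold.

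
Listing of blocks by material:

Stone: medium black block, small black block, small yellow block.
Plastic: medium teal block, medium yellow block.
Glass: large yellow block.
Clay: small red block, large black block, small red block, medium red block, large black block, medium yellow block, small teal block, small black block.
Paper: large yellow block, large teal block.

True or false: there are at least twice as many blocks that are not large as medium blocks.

True

There are 11 blocks that are not large.
There are 5 medium blocks.
The claim requires 11 ≥ 2 × 5 = 10, which holds.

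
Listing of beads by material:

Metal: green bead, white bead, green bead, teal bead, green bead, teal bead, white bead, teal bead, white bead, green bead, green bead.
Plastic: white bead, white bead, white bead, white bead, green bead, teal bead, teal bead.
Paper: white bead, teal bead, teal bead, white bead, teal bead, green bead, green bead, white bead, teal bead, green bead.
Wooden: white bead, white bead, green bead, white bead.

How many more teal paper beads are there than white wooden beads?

1

teal paper beads: 4.
white wooden beads: 3.
4 − 3 = 1.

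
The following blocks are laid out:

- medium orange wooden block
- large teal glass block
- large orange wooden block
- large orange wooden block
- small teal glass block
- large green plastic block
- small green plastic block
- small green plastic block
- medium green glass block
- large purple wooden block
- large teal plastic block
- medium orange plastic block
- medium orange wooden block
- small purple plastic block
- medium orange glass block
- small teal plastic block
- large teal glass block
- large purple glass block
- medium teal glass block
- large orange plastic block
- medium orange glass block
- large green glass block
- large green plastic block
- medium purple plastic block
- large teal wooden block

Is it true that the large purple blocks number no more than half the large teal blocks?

large purple blocks: 2.
large teal blocks: 4.
The claim requires 2 × 2 = 4 ≤ 4, which holds.

True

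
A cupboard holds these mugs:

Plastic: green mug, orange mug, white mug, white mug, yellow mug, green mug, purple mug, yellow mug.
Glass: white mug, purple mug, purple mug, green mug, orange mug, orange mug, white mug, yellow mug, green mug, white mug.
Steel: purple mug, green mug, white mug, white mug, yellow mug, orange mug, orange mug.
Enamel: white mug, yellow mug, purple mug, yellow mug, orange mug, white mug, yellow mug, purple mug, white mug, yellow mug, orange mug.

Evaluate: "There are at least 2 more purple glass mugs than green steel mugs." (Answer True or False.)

|purple glass mugs| = 2.
|green steel mugs| = 1.
The claim requires 2 − 1 = 1 ≥ 2, which does not hold.

False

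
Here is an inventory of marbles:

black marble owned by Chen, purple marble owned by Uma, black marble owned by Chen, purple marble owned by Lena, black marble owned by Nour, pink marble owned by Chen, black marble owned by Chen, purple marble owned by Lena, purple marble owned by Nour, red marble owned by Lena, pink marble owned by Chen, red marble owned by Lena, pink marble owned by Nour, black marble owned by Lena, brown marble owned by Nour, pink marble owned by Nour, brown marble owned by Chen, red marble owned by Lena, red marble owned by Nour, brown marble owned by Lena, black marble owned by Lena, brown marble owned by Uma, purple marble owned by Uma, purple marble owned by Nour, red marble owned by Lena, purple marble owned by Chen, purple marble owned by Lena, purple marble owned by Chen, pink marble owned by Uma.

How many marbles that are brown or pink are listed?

9

brown: 4; pink: 5; together 4 + 5 = 9.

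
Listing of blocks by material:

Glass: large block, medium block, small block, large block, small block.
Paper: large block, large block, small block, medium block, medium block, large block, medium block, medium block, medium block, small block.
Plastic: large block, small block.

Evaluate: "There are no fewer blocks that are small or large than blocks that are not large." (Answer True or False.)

|blocks that are small or large| = 11.
|blocks that are not large| = 11.
The claim requires 11 ≥ 11, which holds.

True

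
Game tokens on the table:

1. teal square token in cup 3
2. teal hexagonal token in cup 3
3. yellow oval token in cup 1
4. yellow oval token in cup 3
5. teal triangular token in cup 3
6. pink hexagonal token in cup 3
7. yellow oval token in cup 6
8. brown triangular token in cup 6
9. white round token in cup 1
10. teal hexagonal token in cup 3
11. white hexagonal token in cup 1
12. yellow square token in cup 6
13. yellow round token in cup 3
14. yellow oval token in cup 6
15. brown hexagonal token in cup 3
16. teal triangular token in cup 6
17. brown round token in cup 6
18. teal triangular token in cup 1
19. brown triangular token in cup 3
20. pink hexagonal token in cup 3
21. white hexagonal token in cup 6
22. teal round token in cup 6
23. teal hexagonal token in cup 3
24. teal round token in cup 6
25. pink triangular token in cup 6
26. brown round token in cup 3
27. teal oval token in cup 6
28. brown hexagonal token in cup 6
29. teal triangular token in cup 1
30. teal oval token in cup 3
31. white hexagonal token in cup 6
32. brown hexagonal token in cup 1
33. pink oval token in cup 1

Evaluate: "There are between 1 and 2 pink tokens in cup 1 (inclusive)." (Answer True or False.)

True

pink tokens in cup 1: 1.
The claim requires 1 ≤ 1 ≤ 2, which holds.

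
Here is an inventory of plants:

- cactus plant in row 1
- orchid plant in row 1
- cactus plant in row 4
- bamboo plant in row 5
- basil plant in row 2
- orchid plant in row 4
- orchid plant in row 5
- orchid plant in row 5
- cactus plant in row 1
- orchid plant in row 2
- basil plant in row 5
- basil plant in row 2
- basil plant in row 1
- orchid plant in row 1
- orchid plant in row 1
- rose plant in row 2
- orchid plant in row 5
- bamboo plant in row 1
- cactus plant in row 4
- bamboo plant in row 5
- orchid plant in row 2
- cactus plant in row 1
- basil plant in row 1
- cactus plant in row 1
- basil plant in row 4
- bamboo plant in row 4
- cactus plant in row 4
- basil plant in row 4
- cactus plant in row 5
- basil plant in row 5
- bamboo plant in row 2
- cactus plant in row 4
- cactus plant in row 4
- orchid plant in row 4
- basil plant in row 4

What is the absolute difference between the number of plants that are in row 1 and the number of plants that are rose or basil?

plants in row 1: 10. plants that are rose or basil: 10.
|10 − 10| = 10 − 10 = 0.

0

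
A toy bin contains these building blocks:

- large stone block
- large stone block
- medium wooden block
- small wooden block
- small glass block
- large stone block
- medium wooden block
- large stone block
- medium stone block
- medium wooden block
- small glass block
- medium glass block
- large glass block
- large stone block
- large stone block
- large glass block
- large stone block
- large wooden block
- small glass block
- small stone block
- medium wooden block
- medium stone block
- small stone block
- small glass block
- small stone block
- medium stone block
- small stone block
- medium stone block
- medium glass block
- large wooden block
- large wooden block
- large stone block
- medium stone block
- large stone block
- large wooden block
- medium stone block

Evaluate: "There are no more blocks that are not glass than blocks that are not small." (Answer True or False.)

False

blocks that are not glass: 28.
blocks that are not small: 27.
The claim requires 28 ≤ 27, which does not hold.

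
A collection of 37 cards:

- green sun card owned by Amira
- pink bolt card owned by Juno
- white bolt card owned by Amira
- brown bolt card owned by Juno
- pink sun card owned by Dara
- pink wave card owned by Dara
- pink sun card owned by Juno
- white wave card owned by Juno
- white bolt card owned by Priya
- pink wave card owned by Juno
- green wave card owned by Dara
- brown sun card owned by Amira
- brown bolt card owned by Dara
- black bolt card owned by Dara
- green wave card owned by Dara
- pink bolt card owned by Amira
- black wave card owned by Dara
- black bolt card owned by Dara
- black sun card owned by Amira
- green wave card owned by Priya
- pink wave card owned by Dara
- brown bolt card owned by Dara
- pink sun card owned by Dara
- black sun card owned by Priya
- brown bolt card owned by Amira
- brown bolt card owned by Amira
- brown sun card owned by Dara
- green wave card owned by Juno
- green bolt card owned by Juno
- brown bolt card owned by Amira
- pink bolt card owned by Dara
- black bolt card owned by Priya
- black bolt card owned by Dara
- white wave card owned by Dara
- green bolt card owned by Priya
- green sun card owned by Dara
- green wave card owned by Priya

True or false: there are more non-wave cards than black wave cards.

True

|non-wave cards| = 26.
|black wave cards| = 1.
The claim requires 26 > 1, which holds.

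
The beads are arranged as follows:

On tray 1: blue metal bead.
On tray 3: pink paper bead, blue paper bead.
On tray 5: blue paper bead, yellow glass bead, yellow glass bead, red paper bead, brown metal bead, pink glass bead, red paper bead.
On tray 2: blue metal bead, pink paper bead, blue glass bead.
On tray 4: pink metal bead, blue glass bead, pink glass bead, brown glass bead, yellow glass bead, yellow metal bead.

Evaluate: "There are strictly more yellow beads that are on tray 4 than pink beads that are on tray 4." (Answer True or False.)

False

There are 2 yellow beads on tray 4.
There are 2 pink beads on tray 4.
The claim requires 2 > 2, which does not hold.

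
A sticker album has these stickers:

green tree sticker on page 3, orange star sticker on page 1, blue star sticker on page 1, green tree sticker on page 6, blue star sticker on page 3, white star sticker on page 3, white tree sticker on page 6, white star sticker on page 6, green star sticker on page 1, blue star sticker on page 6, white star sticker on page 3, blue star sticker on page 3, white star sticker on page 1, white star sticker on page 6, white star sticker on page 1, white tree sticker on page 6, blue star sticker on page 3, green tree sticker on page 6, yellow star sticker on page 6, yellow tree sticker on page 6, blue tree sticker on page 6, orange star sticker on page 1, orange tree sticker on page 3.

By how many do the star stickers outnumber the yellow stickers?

star stickers: 15.
yellow stickers: 2.
15 − 2 = 13.

13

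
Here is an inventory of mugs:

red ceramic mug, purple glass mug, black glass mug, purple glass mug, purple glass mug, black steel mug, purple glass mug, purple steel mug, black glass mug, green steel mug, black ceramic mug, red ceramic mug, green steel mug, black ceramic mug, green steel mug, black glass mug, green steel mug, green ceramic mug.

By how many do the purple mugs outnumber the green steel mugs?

purple mugs: 5.
green steel mugs: 4.
5 − 4 = 1.

1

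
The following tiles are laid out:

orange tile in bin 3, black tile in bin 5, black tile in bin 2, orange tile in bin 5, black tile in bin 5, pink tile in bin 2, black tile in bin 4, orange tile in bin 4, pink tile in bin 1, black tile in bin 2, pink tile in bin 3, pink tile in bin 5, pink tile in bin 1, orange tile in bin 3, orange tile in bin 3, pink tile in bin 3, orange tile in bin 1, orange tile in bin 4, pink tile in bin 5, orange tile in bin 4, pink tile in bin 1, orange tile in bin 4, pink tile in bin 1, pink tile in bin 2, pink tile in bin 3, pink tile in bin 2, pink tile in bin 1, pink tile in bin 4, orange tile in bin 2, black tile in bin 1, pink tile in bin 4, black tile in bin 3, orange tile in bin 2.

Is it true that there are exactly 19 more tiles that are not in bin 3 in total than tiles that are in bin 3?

True

tiles that are not in bin 3: 26.
tiles in bin 3: 7.
The claim requires 26 − 7 (= 19) to equal 19, which holds.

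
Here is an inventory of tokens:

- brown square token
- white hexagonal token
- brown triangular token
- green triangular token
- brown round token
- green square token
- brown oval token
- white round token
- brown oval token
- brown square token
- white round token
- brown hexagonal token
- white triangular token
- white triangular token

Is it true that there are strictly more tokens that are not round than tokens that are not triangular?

|tokens that are not round| = 11.
|tokens that are not triangular| = 10.
The claim requires 11 > 10, which holds.

True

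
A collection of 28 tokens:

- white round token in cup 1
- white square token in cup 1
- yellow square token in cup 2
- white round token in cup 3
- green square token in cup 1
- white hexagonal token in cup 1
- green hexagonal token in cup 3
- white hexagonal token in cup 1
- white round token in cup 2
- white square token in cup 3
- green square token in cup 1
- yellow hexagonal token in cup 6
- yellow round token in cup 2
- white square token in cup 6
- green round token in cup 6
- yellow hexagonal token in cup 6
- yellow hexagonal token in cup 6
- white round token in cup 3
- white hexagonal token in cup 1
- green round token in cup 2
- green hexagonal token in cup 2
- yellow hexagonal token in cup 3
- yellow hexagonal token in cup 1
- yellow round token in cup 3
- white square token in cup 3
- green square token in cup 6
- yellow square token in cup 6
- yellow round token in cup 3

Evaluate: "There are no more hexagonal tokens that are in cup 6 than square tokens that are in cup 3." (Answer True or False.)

False

hexagonal tokens in cup 6: 3.
square tokens in cup 3: 2.
The claim requires 3 ≤ 2, which does not hold.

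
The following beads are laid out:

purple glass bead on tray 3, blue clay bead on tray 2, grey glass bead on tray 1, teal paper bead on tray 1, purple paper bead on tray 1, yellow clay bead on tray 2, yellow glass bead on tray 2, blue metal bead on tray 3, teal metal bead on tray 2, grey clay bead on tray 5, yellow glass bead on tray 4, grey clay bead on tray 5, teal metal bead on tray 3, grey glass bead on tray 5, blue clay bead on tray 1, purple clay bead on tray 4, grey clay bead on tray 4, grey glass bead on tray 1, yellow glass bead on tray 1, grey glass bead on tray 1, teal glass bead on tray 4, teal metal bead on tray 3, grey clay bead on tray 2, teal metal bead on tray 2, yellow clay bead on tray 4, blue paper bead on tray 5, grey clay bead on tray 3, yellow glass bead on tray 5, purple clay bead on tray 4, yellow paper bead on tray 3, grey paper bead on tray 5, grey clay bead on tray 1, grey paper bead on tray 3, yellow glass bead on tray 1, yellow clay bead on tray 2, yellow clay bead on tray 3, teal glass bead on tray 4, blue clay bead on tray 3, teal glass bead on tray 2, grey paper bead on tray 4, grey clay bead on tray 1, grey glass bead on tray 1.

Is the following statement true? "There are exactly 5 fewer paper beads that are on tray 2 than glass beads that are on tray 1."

False

There are 0 paper beads on tray 2.
There are 6 glass beads on tray 1.
The claim requires 6 − 0 (= 6) to equal 5, which does not hold.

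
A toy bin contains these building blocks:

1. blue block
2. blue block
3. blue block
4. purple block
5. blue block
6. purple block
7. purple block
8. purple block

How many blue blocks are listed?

4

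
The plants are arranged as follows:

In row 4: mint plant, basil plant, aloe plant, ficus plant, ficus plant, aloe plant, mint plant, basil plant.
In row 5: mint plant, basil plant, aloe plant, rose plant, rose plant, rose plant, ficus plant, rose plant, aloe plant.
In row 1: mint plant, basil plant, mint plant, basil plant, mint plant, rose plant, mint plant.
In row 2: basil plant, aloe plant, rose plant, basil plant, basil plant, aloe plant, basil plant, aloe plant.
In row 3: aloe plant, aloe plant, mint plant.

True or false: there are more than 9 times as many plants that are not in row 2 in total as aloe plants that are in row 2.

|plants that are not in row 2| = 27.
|aloe plants in row 2| = 3.
The claim requires 27 > 9 × 3 = 27, which does not hold.

False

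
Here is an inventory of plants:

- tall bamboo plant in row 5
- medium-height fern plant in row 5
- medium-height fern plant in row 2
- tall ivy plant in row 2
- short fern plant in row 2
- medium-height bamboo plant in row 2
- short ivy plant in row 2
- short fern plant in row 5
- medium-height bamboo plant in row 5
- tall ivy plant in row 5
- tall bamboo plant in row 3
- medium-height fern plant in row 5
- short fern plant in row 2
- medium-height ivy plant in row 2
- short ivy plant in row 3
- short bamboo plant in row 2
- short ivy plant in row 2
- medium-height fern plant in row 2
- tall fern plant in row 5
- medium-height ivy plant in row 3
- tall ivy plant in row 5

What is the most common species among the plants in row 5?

fern

Counts by species (restricted to plants in row 5): fern 4, ivy 2, bamboo 2.
The maximum is 4, held uniquely by fern.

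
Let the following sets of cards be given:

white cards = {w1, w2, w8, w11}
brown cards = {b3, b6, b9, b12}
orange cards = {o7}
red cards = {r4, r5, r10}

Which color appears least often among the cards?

orange

Counts by color: white 4, brown 4, red 3, orange 1.
The minimum is 1, held uniquely by orange.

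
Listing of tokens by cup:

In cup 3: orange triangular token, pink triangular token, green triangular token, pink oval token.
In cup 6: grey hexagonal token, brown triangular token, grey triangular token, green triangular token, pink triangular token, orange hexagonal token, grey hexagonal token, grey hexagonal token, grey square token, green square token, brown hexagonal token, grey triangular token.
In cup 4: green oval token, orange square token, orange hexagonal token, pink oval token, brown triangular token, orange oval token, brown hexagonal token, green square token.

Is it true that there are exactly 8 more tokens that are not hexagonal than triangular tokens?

True

|tokens that are not hexagonal| = 17.
|triangular tokens| = 9.
The claim requires 17 − 9 (= 8) to equal 8, which holds.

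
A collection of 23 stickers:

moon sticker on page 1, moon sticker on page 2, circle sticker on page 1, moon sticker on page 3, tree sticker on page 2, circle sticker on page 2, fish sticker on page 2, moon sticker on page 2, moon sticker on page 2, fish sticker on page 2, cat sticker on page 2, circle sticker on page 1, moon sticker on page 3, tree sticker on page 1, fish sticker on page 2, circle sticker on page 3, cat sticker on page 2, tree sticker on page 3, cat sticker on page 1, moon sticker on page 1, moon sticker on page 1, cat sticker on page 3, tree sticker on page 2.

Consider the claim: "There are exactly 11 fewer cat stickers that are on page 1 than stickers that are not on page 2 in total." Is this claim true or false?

There is 1 cat sticker on page 1.
There are 12 stickers that are not on page 2.
The claim requires 12 − 1 (= 11) to equal 11, which holds.

True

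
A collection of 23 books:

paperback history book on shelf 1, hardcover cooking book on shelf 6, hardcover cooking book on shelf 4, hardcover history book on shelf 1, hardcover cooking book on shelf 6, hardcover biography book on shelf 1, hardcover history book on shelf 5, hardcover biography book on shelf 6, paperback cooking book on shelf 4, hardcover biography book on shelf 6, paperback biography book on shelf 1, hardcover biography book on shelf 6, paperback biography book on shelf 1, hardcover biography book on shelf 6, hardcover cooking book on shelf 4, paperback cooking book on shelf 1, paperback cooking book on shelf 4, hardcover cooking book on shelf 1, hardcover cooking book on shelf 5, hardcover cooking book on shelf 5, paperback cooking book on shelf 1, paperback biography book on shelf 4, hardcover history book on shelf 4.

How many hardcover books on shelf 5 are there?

3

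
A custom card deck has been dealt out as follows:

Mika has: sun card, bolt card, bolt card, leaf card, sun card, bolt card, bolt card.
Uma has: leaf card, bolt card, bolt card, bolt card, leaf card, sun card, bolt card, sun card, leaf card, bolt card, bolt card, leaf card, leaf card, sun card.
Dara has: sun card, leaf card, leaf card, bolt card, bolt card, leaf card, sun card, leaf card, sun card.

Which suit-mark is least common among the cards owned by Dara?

bolt

Counts by suit-mark (restricted to cards owned by Dara): leaf 4, sun 3, bolt 2.
The minimum is 2, held uniquely by bolt.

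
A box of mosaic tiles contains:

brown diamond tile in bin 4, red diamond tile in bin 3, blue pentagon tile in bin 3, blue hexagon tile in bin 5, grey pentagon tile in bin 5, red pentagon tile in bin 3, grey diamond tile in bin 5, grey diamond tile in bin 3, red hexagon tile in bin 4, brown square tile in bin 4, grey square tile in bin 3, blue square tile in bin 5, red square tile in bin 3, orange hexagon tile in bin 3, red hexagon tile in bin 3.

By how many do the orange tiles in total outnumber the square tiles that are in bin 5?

orange tiles: 1.
square tiles in bin 5: 1.
1 − 1 = 0.

0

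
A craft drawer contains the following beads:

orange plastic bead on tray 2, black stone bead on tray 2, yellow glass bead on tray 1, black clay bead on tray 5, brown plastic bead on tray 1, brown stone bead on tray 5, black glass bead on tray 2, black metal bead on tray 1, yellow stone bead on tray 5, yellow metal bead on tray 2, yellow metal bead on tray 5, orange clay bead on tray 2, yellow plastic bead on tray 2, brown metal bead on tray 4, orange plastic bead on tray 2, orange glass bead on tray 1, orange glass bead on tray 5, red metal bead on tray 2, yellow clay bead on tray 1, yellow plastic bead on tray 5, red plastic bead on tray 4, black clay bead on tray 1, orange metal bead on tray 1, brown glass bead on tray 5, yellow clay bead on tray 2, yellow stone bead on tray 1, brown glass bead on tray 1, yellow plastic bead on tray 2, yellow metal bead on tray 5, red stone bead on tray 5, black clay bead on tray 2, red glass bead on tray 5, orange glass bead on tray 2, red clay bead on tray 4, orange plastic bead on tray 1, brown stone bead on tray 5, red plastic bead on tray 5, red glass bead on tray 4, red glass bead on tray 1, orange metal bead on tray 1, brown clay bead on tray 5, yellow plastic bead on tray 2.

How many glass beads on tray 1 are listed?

4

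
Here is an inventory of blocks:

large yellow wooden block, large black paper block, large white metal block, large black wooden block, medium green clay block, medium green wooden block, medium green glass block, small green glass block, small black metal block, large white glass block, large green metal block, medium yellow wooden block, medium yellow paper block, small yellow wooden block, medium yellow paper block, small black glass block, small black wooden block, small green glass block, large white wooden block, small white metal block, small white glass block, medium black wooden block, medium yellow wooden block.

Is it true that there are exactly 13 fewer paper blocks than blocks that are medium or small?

paper blocks: 3.
blocks that are medium or small: 16.
The claim requires 16 − 3 (= 13) to equal 13, which holds.

True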